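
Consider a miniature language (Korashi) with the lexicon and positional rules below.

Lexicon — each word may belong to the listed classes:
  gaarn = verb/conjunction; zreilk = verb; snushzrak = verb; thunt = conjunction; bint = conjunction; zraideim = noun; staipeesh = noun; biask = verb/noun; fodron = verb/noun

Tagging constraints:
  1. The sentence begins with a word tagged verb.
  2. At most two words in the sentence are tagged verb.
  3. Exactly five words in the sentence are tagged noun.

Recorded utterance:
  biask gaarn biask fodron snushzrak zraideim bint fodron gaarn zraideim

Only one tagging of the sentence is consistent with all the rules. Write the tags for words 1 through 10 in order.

Candidates per position — 1:biask {verb,noun}; 2:gaarn {verb,conjunction}; 3:biask {verb,noun}; 4:fodron {verb,noun}; 5:snushzrak {verb}; 6:zraideim {noun}; 7:bint {conjunction}; 8:fodron {verb,noun}; 9:gaarn {verb,conjunction}; 10:zraideim {noun}.
At position 1, choosing noun makes rule 1 impossible to satisfy; hence verb.
At position 2, choosing verb makes rule 2 impossible to satisfy; hence conjunction.
At position 3, choosing verb makes rule 2 impossible to satisfy; hence noun.
At position 4, choosing verb makes rule 2 impossible to satisfy; hence noun.
At position 8, choosing verb makes rule 2 impossible to satisfy; hence noun.
At position 9, choosing verb makes rule 2 impossible to satisfy; hence conjunction.
That leaves exactly one tagging: verb conjunction noun noun verb noun conjunction noun conjunction noun.
Checking: rule 1 ✓; rule 2 ✓; rule 3 ✓.

verb conjunction noun noun verb noun conjunction noun conjunction noun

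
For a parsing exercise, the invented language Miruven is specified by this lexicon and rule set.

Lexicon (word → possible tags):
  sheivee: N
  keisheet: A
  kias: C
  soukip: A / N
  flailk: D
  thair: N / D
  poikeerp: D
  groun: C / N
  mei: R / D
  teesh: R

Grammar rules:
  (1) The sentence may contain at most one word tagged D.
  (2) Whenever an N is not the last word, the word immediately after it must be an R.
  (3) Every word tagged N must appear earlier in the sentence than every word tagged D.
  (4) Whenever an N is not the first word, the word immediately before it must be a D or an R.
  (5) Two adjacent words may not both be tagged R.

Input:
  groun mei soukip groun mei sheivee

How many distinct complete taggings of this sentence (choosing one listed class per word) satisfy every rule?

Candidates per position — 1:groun {C,N}; 2:mei {R,D}; 3:soukip {A,N}; 4:groun {C,N}; 5:mei {R,D}; 6:sheivee {N}.
There are 32 candidate sequences in total.
The sequences that satisfy every rule: C R A C R N; N R A C R N.
Count = 2.

2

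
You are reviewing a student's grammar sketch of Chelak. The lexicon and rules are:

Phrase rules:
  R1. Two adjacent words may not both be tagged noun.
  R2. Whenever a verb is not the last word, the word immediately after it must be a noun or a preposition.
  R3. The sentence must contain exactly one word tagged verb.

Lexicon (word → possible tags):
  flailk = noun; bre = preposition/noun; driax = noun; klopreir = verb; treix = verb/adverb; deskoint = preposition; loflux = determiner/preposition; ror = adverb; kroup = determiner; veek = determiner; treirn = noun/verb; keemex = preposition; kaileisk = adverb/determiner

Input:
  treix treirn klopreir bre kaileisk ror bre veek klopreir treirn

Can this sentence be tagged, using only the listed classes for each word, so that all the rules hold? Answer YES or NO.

Candidates per position — 1:treix {verb,adverb}; 2:treirn {noun,verb}; 3:klopreir {verb}; 4:bre {preposition,noun}; 5:kaileisk {adverb,determiner}; 6:ror {adverb}; 7:bre {preposition,noun}; 8:veek {determiner}; 9:klopreir {verb}; 10:treirn {noun,verb}.
Rule 3 cannot be satisfied by any choice of tags from the lexicon.
So there is no consistent tagging.

NO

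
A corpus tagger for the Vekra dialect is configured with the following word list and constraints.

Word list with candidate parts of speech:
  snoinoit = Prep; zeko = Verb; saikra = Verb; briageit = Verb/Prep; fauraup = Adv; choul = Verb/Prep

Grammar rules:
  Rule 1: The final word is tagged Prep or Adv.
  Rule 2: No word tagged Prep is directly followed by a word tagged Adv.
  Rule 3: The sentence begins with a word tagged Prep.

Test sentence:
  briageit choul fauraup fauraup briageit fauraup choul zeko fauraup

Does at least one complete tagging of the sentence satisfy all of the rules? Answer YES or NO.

Candidates per position — 1:briageit {Verb,Prep}; 2:choul {Verb,Prep}; 3:fauraup {Adv}; 4:fauraup {Adv}; 5:briageit {Verb,Prep}; 6:fauraup {Adv}; 7:choul {Verb,Prep}; 8:zeko {Verb}; 9:fauraup {Adv}.
One satisfying assignment: Prep Verb Adv Adv Verb Adv Verb Verb Adv.
Check: rule 1 holds; rule 2 holds; rule 3 holds.

YES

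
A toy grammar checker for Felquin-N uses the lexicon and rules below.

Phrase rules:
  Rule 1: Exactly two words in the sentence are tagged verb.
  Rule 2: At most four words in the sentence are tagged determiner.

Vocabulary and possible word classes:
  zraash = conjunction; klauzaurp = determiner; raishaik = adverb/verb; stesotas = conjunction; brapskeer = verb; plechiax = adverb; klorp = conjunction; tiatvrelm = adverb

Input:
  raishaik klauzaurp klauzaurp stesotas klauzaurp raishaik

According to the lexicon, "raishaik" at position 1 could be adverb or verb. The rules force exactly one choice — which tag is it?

verb

Candidates per position — 1:raishaik {adverb,verb}; 2:klauzaurp {determiner}; 3:klauzaurp {determiner}; 4:stesotas {conjunction}; 5:klauzaurp {determiner}; 6:raishaik {adverb,verb}.
At position 1, choosing adverb makes rule 1 impossible to satisfy; hence verb.
At position 6, choosing adverb makes rule 1 impossible to satisfy; hence verb.
The unique satisfying tagging is: verb determiner determiner conjunction determiner verb.
Checking: rule 1 ok; rule 2 ok.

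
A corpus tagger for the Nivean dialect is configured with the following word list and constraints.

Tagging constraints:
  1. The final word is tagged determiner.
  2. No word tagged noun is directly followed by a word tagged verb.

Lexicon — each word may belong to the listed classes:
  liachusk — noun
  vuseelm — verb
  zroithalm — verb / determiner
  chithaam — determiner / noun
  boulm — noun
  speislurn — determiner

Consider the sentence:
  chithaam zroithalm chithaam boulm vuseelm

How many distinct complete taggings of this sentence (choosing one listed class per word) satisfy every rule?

0

Candidates per position — 1:chithaam {determiner,noun}; 2:zroithalm {verb,determiner}; 3:chithaam {determiner,noun}; 4:boulm {noun}; 5:vuseelm {verb}.
There are 8 candidate sequences in total.
Rule 1 cannot be satisfied by any choice of tags from the lexicon.
So there is no consistent tagging.
Count = 0.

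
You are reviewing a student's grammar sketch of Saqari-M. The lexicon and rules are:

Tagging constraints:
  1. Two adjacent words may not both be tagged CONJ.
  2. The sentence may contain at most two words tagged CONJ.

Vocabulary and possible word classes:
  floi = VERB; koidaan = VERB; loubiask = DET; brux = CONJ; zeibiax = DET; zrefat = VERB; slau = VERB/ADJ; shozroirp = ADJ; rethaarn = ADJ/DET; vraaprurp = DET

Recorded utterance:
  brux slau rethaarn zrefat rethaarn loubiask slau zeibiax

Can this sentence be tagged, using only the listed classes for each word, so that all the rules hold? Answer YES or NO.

Candidates per position — 1:brux {CONJ}; 2:slau {VERB,ADJ}; 3:rethaarn {ADJ,DET}; 4:zrefat {VERB}; 5:rethaarn {ADJ,DET}; 6:loubiask {DET}; 7:slau {VERB,ADJ}; 8:zeibiax {DET}.
One satisfying assignment: CONJ ADJ ADJ VERB DET DET VERB DET.
Verifying each rule — rule 1 ✓; rule 2 ✓.

YES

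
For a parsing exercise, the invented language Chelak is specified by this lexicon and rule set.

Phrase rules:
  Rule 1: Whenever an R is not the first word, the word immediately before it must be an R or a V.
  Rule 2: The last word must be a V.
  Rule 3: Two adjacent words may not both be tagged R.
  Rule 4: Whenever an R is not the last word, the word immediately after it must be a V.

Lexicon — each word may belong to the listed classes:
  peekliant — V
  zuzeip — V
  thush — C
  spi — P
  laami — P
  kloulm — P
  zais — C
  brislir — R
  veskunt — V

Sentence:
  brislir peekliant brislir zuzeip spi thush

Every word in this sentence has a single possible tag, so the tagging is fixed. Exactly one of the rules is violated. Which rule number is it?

2

Fixed tagging: R V R V P C.
Rule check: R1 ok, R2 fails, R3 ok, R4 ok.
Only rule 2 fails.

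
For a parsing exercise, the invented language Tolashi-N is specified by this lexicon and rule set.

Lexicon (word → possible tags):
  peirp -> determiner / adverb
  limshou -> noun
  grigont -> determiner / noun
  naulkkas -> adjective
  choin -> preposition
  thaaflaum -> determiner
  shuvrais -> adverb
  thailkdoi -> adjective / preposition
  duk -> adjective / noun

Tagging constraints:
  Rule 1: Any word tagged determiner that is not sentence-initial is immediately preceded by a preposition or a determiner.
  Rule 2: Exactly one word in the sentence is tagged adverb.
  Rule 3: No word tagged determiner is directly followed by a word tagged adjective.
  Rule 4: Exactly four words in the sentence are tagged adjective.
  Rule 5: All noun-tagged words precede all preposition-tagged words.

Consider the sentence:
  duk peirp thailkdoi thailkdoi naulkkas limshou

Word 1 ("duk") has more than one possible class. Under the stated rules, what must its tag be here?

Candidates per position — 1:duk {adjective,noun}; 2:peirp {determiner,adverb}; 3:thailkdoi {adjective,preposition}; 4:thailkdoi {adjective,preposition}; 5:naulkkas {adjective}; 6:limshou {noun}.
Position 1: noun is ruled out by rule 4; that leaves adjective.
Position 2: determiner is ruled out by rule 1; that leaves adverb.
Position 3: preposition is ruled out by rule 4; that leaves adjective.
Position 4: preposition is ruled out by rule 4; that leaves adjective.
So the tagging must be: adjective adverb adjective adjective adjective noun.
Rule-by-rule: rule 1 satisfied; rule 2 satisfied; rule 3 satisfied; rule 4 satisfied; rule 5 satisfied.

adjective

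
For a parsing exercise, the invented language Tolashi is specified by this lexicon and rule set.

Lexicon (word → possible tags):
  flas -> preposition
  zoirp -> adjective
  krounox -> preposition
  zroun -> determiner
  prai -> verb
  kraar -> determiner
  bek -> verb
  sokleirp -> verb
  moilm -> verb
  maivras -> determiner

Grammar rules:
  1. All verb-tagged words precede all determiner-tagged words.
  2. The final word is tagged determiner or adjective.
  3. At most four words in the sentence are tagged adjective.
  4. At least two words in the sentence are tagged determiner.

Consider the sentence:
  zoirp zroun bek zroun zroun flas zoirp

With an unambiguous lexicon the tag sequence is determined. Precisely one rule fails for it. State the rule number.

Fixed tagging: adjective determiner verb determiner determiner preposition adjective.
Rule check: R1 fail, R2 pass, R3 pass, R4 pass.
Only rule 1 fails.

1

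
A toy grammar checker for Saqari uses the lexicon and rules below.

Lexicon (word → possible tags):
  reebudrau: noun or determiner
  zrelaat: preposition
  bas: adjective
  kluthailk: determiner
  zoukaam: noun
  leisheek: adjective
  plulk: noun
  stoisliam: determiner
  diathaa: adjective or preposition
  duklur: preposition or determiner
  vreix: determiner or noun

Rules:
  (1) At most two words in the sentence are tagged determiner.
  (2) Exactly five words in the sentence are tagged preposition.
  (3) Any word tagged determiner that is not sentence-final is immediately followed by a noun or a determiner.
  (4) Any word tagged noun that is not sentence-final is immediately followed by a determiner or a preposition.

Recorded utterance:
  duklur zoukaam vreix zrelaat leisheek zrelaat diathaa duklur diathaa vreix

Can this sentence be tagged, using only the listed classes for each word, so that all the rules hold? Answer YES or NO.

Candidates per position — 1:duklur {preposition,determiner}; 2:zoukaam {noun}; 3:vreix {determiner,noun}; 4:zrelaat {preposition}; 5:leisheek {adjective}; 6:zrelaat {preposition}; 7:diathaa {adjective,preposition}; 8:duklur {preposition,determiner}; 9:diathaa {adjective,preposition}; 10:vreix {determiner,noun}.
Every candidate sequence violates at least one rule; no consistent tagging exists.

NO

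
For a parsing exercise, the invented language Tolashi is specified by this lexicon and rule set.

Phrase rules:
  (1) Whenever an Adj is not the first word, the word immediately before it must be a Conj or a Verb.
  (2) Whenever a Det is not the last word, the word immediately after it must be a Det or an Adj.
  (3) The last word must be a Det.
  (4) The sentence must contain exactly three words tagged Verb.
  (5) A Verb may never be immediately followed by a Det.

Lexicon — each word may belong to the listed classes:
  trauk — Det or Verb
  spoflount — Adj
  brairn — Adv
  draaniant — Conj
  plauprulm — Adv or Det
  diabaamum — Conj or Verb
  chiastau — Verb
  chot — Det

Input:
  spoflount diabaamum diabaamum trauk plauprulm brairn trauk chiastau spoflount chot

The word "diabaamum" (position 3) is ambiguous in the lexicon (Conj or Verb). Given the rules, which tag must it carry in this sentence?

Candidates per position — 1:spoflount {Adj}; 2:diabaamum {Conj,Verb}; 3:diabaamum {Conj,Verb}; 4:trauk {Det,Verb}; 5:plauprulm {Adv,Det}; 6:brairn {Adv}; 7:trauk {Det,Verb}; 8:chiastau {Verb}; 9:spoflount {Adj}; 10:chot {Det}.
Position 4: tagging it Det would leave rule 2 unsatisfiable, so it must be Verb.
Position 5: tagging it Det would leave rule 2 unsatisfiable, so it must be Adv.
Position 7: tagging it Det would leave rule 2 unsatisfiable, so it must be Verb.
Position 2: tagging it Verb would leave rule 4 unsatisfiable, so it must be Conj.
Position 3: tagging it Verb would leave rule 4 unsatisfiable, so it must be Conj.
So the tagging must be: Adj Conj Conj Verb Adv Adv Verb Verb Adj Det.
Rule-by-rule: rule 1 holds; rule 2 holds; rule 3 holds; rule 4 holds; rule 5 holds.

Conj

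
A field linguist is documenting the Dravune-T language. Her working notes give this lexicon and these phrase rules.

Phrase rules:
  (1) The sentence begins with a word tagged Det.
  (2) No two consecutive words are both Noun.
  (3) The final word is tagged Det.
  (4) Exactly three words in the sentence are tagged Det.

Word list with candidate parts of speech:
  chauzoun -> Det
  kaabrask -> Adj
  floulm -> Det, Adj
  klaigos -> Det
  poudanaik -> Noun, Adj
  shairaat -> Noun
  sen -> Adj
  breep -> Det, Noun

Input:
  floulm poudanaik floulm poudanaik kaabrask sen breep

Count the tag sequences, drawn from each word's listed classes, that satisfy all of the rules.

Candidates per position — 1:floulm {Det,Adj}; 2:poudanaik {Noun,Adj}; 3:floulm {Det,Adj}; 4:poudanaik {Noun,Adj}; 5:kaabrask {Adj}; 6:sen {Adj}; 7:breep {Det,Noun}.
There are 32 candidate sequences in total.
The sequences that satisfy every rule: Det Noun Det Noun Adj Adj Det; Det Noun Det Adj Adj Adj Det; Det Adj Det Noun Adj Adj Det; Det Adj Det Adj Adj Adj Det.
Count = 4.

4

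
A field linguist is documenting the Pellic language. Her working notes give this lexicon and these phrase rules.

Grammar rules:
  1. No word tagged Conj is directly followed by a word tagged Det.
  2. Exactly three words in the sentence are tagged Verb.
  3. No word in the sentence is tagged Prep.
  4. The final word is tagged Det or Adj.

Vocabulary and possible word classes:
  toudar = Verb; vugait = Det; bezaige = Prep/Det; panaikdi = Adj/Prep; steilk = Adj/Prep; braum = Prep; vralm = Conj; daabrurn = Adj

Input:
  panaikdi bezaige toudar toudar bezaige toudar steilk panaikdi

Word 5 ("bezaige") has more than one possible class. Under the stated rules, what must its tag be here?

Candidates per position — 1:panaikdi {Adj,Prep}; 2:bezaige {Prep,Det}; 3:toudar {Verb}; 4:toudar {Verb}; 5:bezaige {Prep,Det}; 6:toudar {Verb}; 7:steilk {Adj,Prep}; 8:panaikdi {Adj,Prep}.
At position 1, choosing Prep makes rule 3 impossible to satisfy; hence Adj.
At position 2, choosing Prep makes rule 3 impossible to satisfy; hence Det.
At position 5, choosing Prep makes rule 3 impossible to satisfy; hence Det.
At position 7, choosing Prep makes rule 3 impossible to satisfy; hence Adj.
At position 8, choosing Prep makes rule 3 impossible to satisfy; hence Adj.
That leaves exactly one tagging: Adj Det Verb Verb Det Verb Adj Adj.
Check: rule 1 satisfied; rule 2 satisfied; rule 3 satisfied; rule 4 satisfied.

Det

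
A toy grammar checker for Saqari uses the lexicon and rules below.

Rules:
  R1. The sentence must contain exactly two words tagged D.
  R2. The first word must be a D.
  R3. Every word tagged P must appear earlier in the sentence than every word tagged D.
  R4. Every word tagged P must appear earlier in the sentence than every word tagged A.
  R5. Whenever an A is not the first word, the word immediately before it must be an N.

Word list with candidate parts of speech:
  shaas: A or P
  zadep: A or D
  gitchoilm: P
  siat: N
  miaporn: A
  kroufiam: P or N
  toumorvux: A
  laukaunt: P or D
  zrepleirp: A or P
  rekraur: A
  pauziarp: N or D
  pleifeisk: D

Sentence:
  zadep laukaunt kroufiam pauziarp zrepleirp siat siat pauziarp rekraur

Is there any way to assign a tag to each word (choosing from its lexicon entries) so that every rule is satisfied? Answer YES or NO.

YES

Candidates per position — 1:zadep {A,D}; 2:laukaunt {P,D}; 3:kroufiam {P,N}; 4:pauziarp {N,D}; 5:zrepleirp {A,P}; 6:siat {N}; 7:siat {N}; 8:pauziarp {N,D}; 9:rekraur {A}.
One satisfying assignment: D D N N A N N N A.
Checking: rule 1 ✓; rule 2 ✓; rule 3 ✓; rule 4 ✓; rule 5 ✓.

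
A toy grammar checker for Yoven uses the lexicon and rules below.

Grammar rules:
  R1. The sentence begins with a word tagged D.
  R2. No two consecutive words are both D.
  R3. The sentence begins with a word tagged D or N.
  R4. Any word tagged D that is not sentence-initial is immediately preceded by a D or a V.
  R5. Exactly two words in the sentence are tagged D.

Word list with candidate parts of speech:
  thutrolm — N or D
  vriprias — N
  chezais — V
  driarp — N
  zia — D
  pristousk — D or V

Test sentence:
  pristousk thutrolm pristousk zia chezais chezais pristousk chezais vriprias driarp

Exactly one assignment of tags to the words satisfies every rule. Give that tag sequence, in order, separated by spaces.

Candidates per position — 1:pristousk {D,V}; 2:thutrolm {N,D}; 3:pristousk {D,V}; 4:zia {D}; 5:chezais {V}; 6:chezais {V}; 7:pristousk {D,V}; 8:chezais {V}; 9:vriprias {N}; 10:driarp {N}.
Position 1: tagging it V would leave rule 1 unsatisfiable, so it must be D.
Position 2: tagging it D would leave rule 2 unsatisfiable, so it must be N.
Position 3: tagging it D would leave rule 2 unsatisfiable, so it must be V.
Position 7: tagging it D would leave rule 5 unsatisfiable, so it must be V.
The unique satisfying tagging is: D N V D V V V V N N.
Check: rule 1 satisfied; rule 2 satisfied; rule 3 satisfied; rule 4 satisfied; rule 5 satisfied.

D N V D V V V V N N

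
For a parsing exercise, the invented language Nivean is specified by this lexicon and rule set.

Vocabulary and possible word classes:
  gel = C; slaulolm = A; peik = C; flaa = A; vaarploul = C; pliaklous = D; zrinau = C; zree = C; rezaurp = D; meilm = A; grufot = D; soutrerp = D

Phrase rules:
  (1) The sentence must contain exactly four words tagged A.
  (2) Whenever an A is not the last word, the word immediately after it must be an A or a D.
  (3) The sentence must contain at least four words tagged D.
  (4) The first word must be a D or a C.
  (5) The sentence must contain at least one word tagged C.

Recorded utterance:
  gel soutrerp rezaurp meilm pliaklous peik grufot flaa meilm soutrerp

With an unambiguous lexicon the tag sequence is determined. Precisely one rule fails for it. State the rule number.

Fixed tagging: C D D A D C D A A D.
Checking each rule: R1 ✗, R2 ✓, R3 ✓, R4 ✓, R5 ✓.
Only rule 1 fails.

1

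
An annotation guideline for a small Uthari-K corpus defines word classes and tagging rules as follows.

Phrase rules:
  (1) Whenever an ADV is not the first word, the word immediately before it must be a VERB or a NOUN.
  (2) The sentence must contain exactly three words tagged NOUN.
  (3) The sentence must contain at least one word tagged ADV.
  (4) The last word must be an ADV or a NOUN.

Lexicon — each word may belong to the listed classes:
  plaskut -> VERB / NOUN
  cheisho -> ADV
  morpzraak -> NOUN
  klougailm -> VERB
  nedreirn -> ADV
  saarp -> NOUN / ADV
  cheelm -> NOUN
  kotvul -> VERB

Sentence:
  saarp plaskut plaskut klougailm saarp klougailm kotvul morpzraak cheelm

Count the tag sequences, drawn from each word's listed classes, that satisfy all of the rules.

Candidates per position — 1:saarp {NOUN,ADV}; 2:plaskut {VERB,NOUN}; 3:plaskut {VERB,NOUN}; 4:klougailm {VERB}; 5:saarp {NOUN,ADV}; 6:klougailm {VERB}; 7:kotvul {VERB}; 8:morpzraak {NOUN}; 9:cheelm {NOUN}.
There are 16 candidate sequences in total.
The sequences that satisfy every rule: NOUN VERB VERB VERB ADV VERB VERB NOUN NOUN; ADV VERB VERB VERB NOUN VERB VERB NOUN NOUN; ADV VERB NOUN VERB ADV VERB VERB NOUN NOUN; ADV NOUN VERB VERB ADV VERB VERB NOUN NOUN.
Count = 4.

4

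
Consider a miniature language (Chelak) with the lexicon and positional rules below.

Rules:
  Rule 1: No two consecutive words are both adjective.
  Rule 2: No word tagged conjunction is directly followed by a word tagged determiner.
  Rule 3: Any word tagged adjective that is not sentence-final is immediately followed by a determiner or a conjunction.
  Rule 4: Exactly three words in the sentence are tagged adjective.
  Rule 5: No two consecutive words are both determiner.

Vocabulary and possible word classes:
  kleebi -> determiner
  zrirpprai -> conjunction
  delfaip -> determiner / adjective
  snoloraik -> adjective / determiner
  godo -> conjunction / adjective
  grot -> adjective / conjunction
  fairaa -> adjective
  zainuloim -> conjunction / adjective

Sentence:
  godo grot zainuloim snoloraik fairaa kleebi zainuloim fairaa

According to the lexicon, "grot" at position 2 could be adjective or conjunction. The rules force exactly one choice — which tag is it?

Candidates per position — 1:godo {conjunction,adjective}; 2:grot {adjective,conjunction}; 3:zainuloim {conjunction,adjective}; 4:snoloraik {adjective,determiner}; 5:fairaa {adjective}; 6:kleebi {determiner}; 7:zainuloim {conjunction,adjective}; 8:fairaa {adjective}.
Position 4: adjective is ruled out by rule 1; that leaves determiner.
Position 7: adjective is ruled out by rule 1; that leaves conjunction.
Position 3: conjunction is ruled out by rule 2; that leaves adjective.
Position 1: adjective is ruled out by rule 4; that leaves conjunction.
Position 2: adjective is ruled out by rule 1; that leaves conjunction.
That leaves exactly one tagging: conjunction conjunction adjective determiner adjective determiner conjunction adjective.
Verifying each rule — rule 1 ok; rule 2 ok; rule 3 ok; rule 4 ok; rule 5 ok.

conjunction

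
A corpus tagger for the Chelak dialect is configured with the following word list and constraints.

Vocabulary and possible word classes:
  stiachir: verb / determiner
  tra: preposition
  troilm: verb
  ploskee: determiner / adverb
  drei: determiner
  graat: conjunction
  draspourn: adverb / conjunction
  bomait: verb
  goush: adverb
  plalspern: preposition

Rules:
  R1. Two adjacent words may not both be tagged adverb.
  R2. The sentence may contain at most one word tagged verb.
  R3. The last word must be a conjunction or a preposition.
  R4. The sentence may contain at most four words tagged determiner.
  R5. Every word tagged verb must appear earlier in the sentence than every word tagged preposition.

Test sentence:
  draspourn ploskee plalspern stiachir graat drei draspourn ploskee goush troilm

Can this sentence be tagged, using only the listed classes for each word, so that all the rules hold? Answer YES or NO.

NO

Candidates per position — 1:draspourn {adverb,conjunction}; 2:ploskee {determiner,adverb}; 3:plalspern {preposition}; 4:stiachir {verb,determiner}; 5:graat {conjunction}; 6:drei {determiner}; 7:draspourn {adverb,conjunction}; 8:ploskee {determiner,adverb}; 9:goush {adverb}; 10:troilm {verb}.
Rule 3 cannot be satisfied by any choice of tags from the lexicon.
So there is no consistent tagging.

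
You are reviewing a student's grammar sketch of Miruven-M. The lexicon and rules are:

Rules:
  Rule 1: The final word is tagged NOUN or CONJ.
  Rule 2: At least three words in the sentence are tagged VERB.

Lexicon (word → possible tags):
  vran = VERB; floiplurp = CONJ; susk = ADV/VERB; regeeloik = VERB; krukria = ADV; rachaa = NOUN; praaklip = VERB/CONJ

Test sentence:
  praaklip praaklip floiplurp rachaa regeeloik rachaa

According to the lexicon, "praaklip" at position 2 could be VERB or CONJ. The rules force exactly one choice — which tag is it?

Candidates per position — 1:praaklip {VERB,CONJ}; 2:praaklip {VERB,CONJ}; 3:floiplurp {CONJ}; 4:rachaa {NOUN}; 5:regeeloik {VERB}; 6:rachaa {NOUN}.
At position 1, choosing CONJ makes rule 2 impossible to satisfy; hence VERB.
At position 2, choosing CONJ makes rule 2 impossible to satisfy; hence VERB.
So the tagging must be: VERB VERB CONJ NOUN VERB NOUN.
Verifying each rule — rule 1 ✓; rule 2 ✓.

VERB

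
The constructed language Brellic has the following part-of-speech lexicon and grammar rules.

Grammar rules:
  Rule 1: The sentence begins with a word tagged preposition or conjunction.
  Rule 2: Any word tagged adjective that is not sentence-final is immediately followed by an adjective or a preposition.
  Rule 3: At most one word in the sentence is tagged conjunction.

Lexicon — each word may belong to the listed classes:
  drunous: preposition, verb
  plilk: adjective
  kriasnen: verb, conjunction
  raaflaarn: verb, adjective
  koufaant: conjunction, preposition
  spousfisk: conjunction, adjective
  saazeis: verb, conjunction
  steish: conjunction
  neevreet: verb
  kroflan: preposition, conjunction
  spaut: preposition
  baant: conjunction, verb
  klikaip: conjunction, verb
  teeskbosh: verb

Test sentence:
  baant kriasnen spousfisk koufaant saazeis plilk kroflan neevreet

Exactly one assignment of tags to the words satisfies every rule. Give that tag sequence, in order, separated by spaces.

conjunction verb adjective preposition verb adjective preposition verb

Candidates per position — 1:baant {conjunction,verb}; 2:kriasnen {verb,conjunction}; 3:spousfisk {conjunction,adjective}; 4:koufaant {conjunction,preposition}; 5:saazeis {verb,conjunction}; 6:plilk {adjective}; 7:kroflan {preposition,conjunction}; 8:neevreet {verb}.
Position 1: verb is ruled out by rule 1; that leaves conjunction.
Position 2: conjunction is ruled out by rule 3; that leaves verb.
Position 3: conjunction is ruled out by rule 3; that leaves adjective.
Position 4: conjunction is ruled out by rule 2; that leaves preposition.
Position 5: conjunction is ruled out by rule 3; that leaves verb.
Position 7: conjunction is ruled out by rule 2; that leaves preposition.
So the tagging must be: conjunction verb adjective preposition verb adjective preposition verb.
Check: rule 1 holds; rule 2 holds; rule 3 holds.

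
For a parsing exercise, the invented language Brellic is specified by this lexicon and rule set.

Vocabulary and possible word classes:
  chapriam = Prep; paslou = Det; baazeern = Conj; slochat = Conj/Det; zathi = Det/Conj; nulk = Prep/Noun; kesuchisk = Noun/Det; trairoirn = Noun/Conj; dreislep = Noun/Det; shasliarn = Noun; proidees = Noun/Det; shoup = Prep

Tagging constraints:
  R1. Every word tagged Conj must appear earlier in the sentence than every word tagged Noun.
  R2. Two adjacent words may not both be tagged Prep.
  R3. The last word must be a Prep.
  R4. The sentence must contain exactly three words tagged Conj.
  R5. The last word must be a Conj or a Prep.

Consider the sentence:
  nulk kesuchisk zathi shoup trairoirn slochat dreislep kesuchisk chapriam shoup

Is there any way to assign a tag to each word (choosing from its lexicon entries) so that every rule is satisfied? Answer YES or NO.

Candidates per position — 1:nulk {Prep,Noun}; 2:kesuchisk {Noun,Det}; 3:zathi {Det,Conj}; 4:shoup {Prep}; 5:trairoirn {Noun,Conj}; 6:slochat {Conj,Det}; 7:dreislep {Noun,Det}; 8:kesuchisk {Noun,Det}; 9:chapriam {Prep}; 10:shoup {Prep}.
Rule 2 cannot be satisfied by any choice of tags from the lexicon.
So there is no consistent tagging.

NO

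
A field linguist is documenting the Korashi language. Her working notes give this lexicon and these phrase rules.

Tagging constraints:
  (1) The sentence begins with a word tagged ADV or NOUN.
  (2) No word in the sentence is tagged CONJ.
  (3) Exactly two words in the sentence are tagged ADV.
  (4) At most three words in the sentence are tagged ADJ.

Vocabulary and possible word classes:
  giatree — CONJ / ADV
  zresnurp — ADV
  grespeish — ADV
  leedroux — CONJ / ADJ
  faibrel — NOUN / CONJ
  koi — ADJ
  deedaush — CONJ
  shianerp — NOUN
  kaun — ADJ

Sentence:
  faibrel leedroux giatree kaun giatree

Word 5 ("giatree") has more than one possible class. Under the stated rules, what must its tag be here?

ADV

Candidates per position — 1:faibrel {NOUN,CONJ}; 2:leedroux {CONJ,ADJ}; 3:giatree {CONJ,ADV}; 4:kaun {ADJ}; 5:giatree {CONJ,ADV}.
Position 1: tagging it CONJ would leave rule 1 unsatisfiable, so it must be NOUN.
Position 2: tagging it CONJ would leave rule 2 unsatisfiable, so it must be ADJ.
Position 3: tagging it CONJ would leave rule 2 unsatisfiable, so it must be ADV.
Position 5: tagging it CONJ would leave rule 2 unsatisfiable, so it must be ADV.
That leaves exactly one tagging: NOUN ADJ ADV ADJ ADV.
Rule-by-rule: rule 1 satisfied; rule 2 satisfied; rule 3 satisfied; rule 4 satisfied.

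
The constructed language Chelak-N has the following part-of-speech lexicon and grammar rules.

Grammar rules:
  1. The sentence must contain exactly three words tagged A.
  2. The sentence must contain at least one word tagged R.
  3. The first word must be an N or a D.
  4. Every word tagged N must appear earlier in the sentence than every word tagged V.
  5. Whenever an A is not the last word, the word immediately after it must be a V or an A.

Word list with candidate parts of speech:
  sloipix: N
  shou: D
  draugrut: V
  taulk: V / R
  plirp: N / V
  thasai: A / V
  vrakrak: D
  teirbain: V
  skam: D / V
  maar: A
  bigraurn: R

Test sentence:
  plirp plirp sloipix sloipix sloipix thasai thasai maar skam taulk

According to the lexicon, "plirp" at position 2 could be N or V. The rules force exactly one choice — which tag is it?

N

Candidates per position — 1:plirp {N,V}; 2:plirp {N,V}; 3:sloipix {N}; 4:sloipix {N}; 5:sloipix {N}; 6:thasai {A,V}; 7:thasai {A,V}; 8:maar {A}; 9:skam {D,V}; 10:taulk {V,R}.
If word 1 were V, no tagging could satisfy rule 3; so word 1 is N.
If word 2 were V, no tagging could satisfy rule 4; so word 2 is N.
If word 6 were V, no tagging could satisfy rule 1; so word 6 is A.
If word 7 were V, no tagging could satisfy rule 1; so word 7 is A.
If word 9 were D, no tagging could satisfy rule 5; so word 9 is V.
If word 10 were V, no tagging could satisfy rule 2; so word 10 is R.
The only consistent sequence is: N N N N N A A A V R.
Checking: rule 1 ok; rule 2 ok; rule 3 ok; rule 4 ok; rule 5 ok.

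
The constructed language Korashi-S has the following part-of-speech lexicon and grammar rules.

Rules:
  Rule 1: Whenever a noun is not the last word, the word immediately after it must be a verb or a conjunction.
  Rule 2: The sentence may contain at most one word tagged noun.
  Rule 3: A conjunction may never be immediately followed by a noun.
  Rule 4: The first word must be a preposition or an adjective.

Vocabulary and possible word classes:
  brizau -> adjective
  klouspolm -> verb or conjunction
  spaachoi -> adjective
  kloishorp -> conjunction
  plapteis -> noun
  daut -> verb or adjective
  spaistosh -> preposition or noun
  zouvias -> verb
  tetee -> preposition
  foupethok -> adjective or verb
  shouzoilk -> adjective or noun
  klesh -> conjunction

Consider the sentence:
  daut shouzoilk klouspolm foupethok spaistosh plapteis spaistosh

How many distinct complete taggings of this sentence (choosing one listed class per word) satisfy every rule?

0

Candidates per position — 1:daut {verb,adjective}; 2:shouzoilk {adjective,noun}; 3:klouspolm {verb,conjunction}; 4:foupethok {adjective,verb}; 5:spaistosh {preposition,noun}; 6:plapteis {noun}; 7:spaistosh {preposition,noun}.
There are 64 candidate sequences in total.
Rule 1 cannot be satisfied by any choice of tags from the lexicon.
So there is no consistent tagging.
Count = 0.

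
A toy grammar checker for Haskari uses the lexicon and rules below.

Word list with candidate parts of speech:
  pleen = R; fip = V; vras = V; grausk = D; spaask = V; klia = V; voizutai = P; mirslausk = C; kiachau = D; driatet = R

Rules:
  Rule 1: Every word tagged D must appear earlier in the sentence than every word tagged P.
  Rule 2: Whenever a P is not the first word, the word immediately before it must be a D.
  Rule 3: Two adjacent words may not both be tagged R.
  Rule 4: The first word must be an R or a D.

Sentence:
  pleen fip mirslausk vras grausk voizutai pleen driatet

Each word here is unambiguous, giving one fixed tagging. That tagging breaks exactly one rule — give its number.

3

Fixed tagging: R V C V D P R R.
Rule check: R1 ✓, R2 ✓, R3 ✗, R4 ✓.
Only rule 3 fails.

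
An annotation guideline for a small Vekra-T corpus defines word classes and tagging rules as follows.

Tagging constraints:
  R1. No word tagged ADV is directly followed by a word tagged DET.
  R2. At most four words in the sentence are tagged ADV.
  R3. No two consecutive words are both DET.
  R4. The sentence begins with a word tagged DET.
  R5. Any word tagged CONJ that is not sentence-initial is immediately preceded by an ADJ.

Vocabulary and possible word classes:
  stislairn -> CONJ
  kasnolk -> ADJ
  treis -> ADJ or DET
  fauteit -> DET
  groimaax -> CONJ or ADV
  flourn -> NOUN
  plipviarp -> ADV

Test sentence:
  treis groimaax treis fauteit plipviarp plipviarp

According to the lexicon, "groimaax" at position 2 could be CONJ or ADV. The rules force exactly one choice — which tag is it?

Candidates per position — 1:treis {ADJ,DET}; 2:groimaax {CONJ,ADV}; 3:treis {ADJ,DET}; 4:fauteit {DET}; 5:plipviarp {ADV}; 6:plipviarp {ADV}.
Word 1 cannot be ADJ — rule 4 would then fail for every completion. It is DET.
Word 2 cannot be CONJ — rule 5 would then fail for every completion. It is ADV.
Word 3 cannot be DET — rule 1 would then fail for every completion. It is ADJ.
The only consistent sequence is: DET ADV ADJ DET ADV ADV.
Verifying each rule — rule 1 ✓; rule 2 ✓; rule 3 ✓; rule 4 ✓; rule 5 ✓.

ADV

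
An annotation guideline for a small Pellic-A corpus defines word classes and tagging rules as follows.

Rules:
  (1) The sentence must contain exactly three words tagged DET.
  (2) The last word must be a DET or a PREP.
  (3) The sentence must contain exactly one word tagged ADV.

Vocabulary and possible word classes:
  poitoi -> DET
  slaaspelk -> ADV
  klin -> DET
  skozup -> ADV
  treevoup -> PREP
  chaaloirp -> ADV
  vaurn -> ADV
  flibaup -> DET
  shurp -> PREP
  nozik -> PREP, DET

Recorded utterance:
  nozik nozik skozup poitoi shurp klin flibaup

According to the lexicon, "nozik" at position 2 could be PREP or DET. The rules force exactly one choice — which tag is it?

Candidates per position — 1:nozik {PREP,DET}; 2:nozik {PREP,DET}; 3:skozup {ADV}; 4:poitoi {DET}; 5:shurp {PREP}; 6:klin {DET}; 7:flibaup {DET}.
At position 1, choosing DET makes rule 1 impossible to satisfy; hence PREP.
At position 2, choosing DET makes rule 1 impossible to satisfy; hence PREP.
The only consistent sequence is: PREP PREP ADV DET PREP DET DET.
Check: rule 1 ✓; rule 2 ✓; rule 3 ✓.

PREP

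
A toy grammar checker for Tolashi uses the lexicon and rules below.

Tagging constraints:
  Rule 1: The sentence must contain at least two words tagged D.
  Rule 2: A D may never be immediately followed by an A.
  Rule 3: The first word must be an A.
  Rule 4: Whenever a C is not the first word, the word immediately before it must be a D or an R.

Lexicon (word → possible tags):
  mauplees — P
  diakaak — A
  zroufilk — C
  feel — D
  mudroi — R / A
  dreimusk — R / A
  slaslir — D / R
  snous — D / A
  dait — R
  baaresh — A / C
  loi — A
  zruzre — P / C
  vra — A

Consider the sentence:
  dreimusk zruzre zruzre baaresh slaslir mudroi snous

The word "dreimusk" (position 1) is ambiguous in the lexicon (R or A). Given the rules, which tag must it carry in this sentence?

Candidates per position — 1:dreimusk {R,A}; 2:zruzre {P,C}; 3:zruzre {P,C}; 4:baaresh {A,C}; 5:slaslir {D,R}; 6:mudroi {R,A}; 7:snous {D,A}.
Position 1: tagging it R would leave rule 3 unsatisfiable, so it must be A.
Position 2: tagging it C would leave rule 4 unsatisfiable, so it must be P.
Position 3: tagging it C would leave rule 4 unsatisfiable, so it must be P.
Position 4: tagging it C would leave rule 4 unsatisfiable, so it must be A.
Position 5: tagging it R would leave rule 1 unsatisfiable, so it must be D.
Position 6: tagging it A would leave rule 2 unsatisfiable, so it must be R.
Position 7: tagging it A would leave rule 1 unsatisfiable, so it must be D.
That leaves exactly one tagging: A P P A D R D.
Verifying each rule — rule 1 satisfied; rule 2 satisfied; rule 3 satisfied; rule 4 satisfied.

A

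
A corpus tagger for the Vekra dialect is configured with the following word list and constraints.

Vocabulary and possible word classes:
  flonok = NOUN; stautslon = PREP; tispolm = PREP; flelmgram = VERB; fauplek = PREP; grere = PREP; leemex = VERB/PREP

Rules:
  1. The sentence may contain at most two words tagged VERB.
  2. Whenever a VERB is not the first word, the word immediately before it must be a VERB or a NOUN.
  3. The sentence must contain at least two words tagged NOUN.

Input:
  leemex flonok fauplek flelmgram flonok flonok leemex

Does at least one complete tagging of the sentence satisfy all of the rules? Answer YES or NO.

Candidates per position — 1:leemex {VERB,PREP}; 2:flonok {NOUN}; 3:fauplek {PREP}; 4:flelmgram {VERB}; 5:flonok {NOUN}; 6:flonok {NOUN}; 7:leemex {VERB,PREP}.
Rule 2 cannot be satisfied by any choice of tags from the lexicon.
So there is no consistent tagging.

NO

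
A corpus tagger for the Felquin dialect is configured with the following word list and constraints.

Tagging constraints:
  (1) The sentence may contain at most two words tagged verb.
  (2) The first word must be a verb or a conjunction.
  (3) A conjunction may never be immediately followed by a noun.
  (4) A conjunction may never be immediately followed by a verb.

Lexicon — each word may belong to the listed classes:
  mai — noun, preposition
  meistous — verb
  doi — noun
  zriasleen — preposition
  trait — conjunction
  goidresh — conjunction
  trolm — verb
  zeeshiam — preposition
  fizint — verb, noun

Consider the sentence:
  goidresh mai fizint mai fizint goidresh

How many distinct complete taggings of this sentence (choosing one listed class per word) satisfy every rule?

Candidates per position — 1:goidresh {conjunction}; 2:mai {noun,preposition}; 3:fizint {verb,noun}; 4:mai {noun,preposition}; 5:fizint {verb,noun}; 6:goidresh {conjunction}.
There are 16 candidate sequences in total.
Checking each against the rules leaves 8 sequences.
Count = 8.

8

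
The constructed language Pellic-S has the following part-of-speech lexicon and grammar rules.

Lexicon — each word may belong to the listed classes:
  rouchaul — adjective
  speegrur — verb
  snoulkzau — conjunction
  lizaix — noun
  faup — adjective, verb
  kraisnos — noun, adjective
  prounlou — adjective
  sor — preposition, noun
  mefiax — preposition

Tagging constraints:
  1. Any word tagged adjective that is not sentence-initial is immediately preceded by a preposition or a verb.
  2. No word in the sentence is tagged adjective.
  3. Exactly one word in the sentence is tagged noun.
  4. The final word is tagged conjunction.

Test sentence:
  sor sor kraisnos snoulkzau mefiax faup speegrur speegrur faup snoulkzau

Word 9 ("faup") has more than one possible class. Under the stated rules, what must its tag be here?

verb

Candidates per position — 1:sor {preposition,noun}; 2:sor {preposition,noun}; 3:kraisnos {noun,adjective}; 4:snoulkzau {conjunction}; 5:mefiax {preposition}; 6:faup {adjective,verb}; 7:speegrur {verb}; 8:speegrur {verb}; 9:faup {adjective,verb}; 10:snoulkzau {conjunction}.
Word 3 cannot be adjective — rule 2 would then fail for every completion. It is noun.
Word 6 cannot be adjective — rule 2 would then fail for every completion. It is verb.
Word 9 cannot be adjective — rule 2 would then fail for every completion. It is verb.
Word 1 cannot be noun — rule 3 would then fail for every completion. It is preposition.
Word 2 cannot be noun — rule 3 would then fail for every completion. It is preposition.
That leaves exactly one tagging: preposition preposition noun conjunction preposition verb verb verb verb conjunction.
Check: rule 1 ✓; rule 2 ✓; rule 3 ✓; rule 4 ✓.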